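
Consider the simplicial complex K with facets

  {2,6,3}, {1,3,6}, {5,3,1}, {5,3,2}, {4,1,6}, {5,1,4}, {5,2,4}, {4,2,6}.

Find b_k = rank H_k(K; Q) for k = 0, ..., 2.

b_0 = 1, b_1 = 0, b_2 = 1.

We work with the vertex ordering 1 < 2 < 3 < 4 < 5 < 6. The simplices of K, each written with vertices in increasing order, are:

  0-simplices (6): [1], [2], [3], [4], [5], [6]
  1-simplices (12): [1,3], [1,4], [1,5], [1,6], [2,3], [2,4], [2,5], [2,6], [3,5], [3,6], [4,5], [4,6]
  2-simplices (8): [1,3,5], [1,3,6], [1,4,5], [1,4,6], [2,3,5], [2,3,6], [2,4,5], [2,4,6]

giving chain groups C_0 ≅ Z^6, C_1 ≅ Z^12, C_2 ≅ Z^8.

Boundary ∂_1: C_1 → C_0 sends each edge [p,q] (with p < q) to q − p. For instance
  ∂[2,5] = [5] − [2].
The resulting 6×12 matrix has rank 5, and its Smith normal form has invariant factors (1,1,1,1,1).

∂_2: C_2 → C_1 acts by ∂[p,q,r] = [q,r] − [p,r] + [p,q]. For instance
  ∂[1,3,5] = [3,5] − [1,5] + [1,3],
  ∂[2,3,5] = [3,5] − [2,5] + [2,3].
As a 12×8 matrix over Z this has rank 7, with invariant factors (1,1,1,1,1,1,1).

From H_k ≅ ker(∂_k) / im(∂_{k+1}) we obtain:

  H_0: rank C_0 − rank ∂_1 = 6 − 5 = 1, and the invariant factors of ∂_1 are all 1, so H_0 ≅ Z.
  H_1: rank ker ∂_1 − rank ∂_2 = (12 − 5) − 7 = 0, and the invariant factors of ∂_2 are all 1, so H_1 ≅ 0.
  H_2: rank ker ∂_2 − rank ∂_3 = (8 − 7) − 0 = 1, and there is no ∂_3, so H_2 ≅ Z.

As a check, the Euler characteristic is 6 − 12 + 8 = 2, which agrees with 1 − 0 + 1 = 2.

Hence the Betti numbers are b_0 = 1, b_1 = 0, b_2 = 1.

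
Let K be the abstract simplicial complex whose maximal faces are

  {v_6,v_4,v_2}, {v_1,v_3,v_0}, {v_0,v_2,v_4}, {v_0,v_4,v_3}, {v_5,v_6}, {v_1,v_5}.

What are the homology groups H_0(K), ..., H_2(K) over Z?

Fix the vertex order v_0 < v_1 < v_2 < v_3 < v_4 < v_5 < v_6 and write every simplex with vertices in increasing order. Then dim K = 2 and the simplices of K are:

  0-simplices (7): [v_0], [v_1], [v_2], [v_3], [v_4], [v_5], [v_6]
  1-simplices (11): [v_0,v_1], [v_0,v_2], [v_0,v_3], [v_0,v_4], [v_1,v_3], [v_1,v_5], [v_2,v_4], [v_2,v_6], [v_3,v_4], [v_4,v_6], [v_5,v_6]
  2-simplices (4): [v_0,v_1,v_3], [v_0,v_2,v_4], [v_0,v_3,v_4], [v_2,v_4,v_6]

giving chain groups C_0 ≅ Z^7, C_1 ≅ Z^11, C_2 ≅ Z^4.

∂_1: C_1 → C_0 is given by ∂[p,q] = [q] − [p]. For instance
  ∂[v_2,v_6] = [v_6] − [v_2].
As a 7×11 matrix over Z this has rank 6, with invariant factors (1,1,1,1,1,1).

∂_2: C_2 → C_1 acts by ∂[p,q,r] = [q,r] − [p,r] + [p,q]. For instance
  ∂[v_0,v_2,v_4] = [v_2,v_4] − [v_0,v_4] + [v_0,v_2],
  ∂[v_0,v_3,v_4] = [v_3,v_4] − [v_0,v_4] + [v_0,v_3].
The resulting 11×4 matrix has rank 4, and its Smith normal form has invariant factors (1,1,1,1).

Reading off H_k = ker ∂_k / im ∂_{k+1}:

  H_0: rank C_0 − rank ∂_1 = 7 − 6 = 1, and the invariant factors of ∂_1 are all 1, so H_0 ≅ Z.
  H_1: rank ker ∂_1 − rank ∂_2 = (11 − 6) − 4 = 1, and the invariant factors of ∂_2 are all 1, so H_1 ≅ Z.
  H_2: rank ker ∂_2 − rank ∂_3 = (4 − 4) − 0 = 0, and there is no ∂_3, so H_2 ≅ 0.

H_0 ≅ Z,  H_1 ≅ Z,  H_2 = 0.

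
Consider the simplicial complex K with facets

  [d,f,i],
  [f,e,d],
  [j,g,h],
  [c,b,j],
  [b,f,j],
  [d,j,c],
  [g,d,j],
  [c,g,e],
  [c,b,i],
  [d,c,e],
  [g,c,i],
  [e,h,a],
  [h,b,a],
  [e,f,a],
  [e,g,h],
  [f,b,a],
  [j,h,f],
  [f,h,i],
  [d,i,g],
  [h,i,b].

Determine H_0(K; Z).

H_0 = Z.

We work with the vertex ordering a < b < c < d < e < f < g < h < i < j. The simplices of K, each written with vertices in increasing order, are:

  0-simplices (10): a, b, c, d, e, f, g, h, i, j
  1-simplices (30): ab, ae, af, ah, bc, bf, bh, bi, bj, cd, ce, cg, ci, cj, de, df, dg, di, dj, ef, eg, eh, fh, fi, fj, gh, gi, gj, hi, hj
  2-simplices (20): abf, abh, aef, aeh, bci, bcj, bfj, bhi, cde, cdj, ceg, cgi, def, dfi, dgi, dgj, egh, fhi, fhj, ghj

Hence C_0 ≅ Z^10, C_1 ≅ Z^30, C_2 ≅ Z^20.

Boundary ∂_1: C_1 → C_0 maps an edge to its endpoints' difference, ∂[p,q] = q − p.
The resulting 10×30 matrix has rank 9, and its Smith normal form has invariant factors (1,1,1,1,1,1,1,1,1).

∂_2: C_2 → C_1 maps a triangle to the signed sum of its edges. For instance
  ∂aeh = eh − ah + ae,
  ∂bci = ci − bi + bc.
As a 30×20 matrix over Z this has rank 20, with invariant factors (1,1,1,1,1,1,1,1,1,1,1,1,1,1,1,1,1,1,1,2).

Reading off H_k = ker ∂_k / im ∂_{k+1}:

  H_0: rank C_0 − rank ∂_1 = 10 − 9 = 1, and the invariant factors of ∂_1 are all 1, so H_0 ≅ Z.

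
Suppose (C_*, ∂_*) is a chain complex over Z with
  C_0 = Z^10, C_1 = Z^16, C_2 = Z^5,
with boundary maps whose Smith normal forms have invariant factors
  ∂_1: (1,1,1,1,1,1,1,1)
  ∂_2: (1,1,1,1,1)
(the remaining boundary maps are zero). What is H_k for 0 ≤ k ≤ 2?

H_0: b_0 = 10 − 0 − 8 = 2; torsion from ∂_1 factors > 1: none. So H_0 ≅ Z^2.
H_1: b_1 = 16 − 8 − 5 = 3; torsion from ∂_2 factors > 1: none. So H_1 ≅ Z^3.
H_2: b_2 = 5 − 5 − 0 = 0; torsion from ∂_3 factors > 1: none. So H_2 ≅ 0.

H_0 ≅ Z^2,  H_1 ≅ Z^3,  H_2 = 0.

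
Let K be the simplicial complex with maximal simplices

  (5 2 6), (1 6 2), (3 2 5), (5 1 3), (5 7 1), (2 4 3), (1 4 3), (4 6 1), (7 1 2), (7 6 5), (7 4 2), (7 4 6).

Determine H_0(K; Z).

Take the total order 1 < 2 < 3 < 4 < 5 < 6 < 7 on the vertex set. Then K (dimension 2) consists of the simplices:

  0-simplices (7): [1], [2], [3], [4], [5], [6], [7]
  1-simplices (18): [1,2], [1,3], [1,4], [1,5], [1,6], [1,7], [2,3], [2,4], [2,5], [2,6], [2,7], [3,4], [3,5], [4,6], [4,7], [5,6], [5,7], [6,7]
  2-simplices (12): [1,2,6], [1,2,7], [1,3,4], [1,3,5], [1,4,6], [1,5,7], [2,3,4], [2,3,5], [2,4,7], [2,5,6], [4,6,7], [5,6,7]

so the chain groups are C_0 ≅ Z^7, C_1 ≅ Z^18, C_2 ≅ Z^12.

∂_1: C_1 → C_0 sends each edge [p,q] (with p < q) to q − p. For instance
  ∂[2,6] = [6] − [2].
This gives a 7×18 integer matrix of rank 6; reducing to Smith normal form yields diagonal entries (1,1,1,1,1,1).

The boundary map ∂_2: C_2 → C_1 maps a triangle to the signed sum of its edges. For instance
  ∂[1,2,7] = [2,7] − [1,7] + [1,2],
  ∂[1,3,4] = [3,4] − [1,4] + [1,3].
The resulting 18×12 matrix has rank 12, and its Smith normal form has invariant factors (1,1,1,1,1,1,1,1,1,1,1,2).

From H_k ≅ ker(∂_k) / im(∂_{k+1}) we obtain:

  H_0: rank C_0 − rank ∂_1 = 7 − 6 = 1, and the invariant factors of ∂_1 are all 1, so H_0 ≅ Z.

H_0 = Z.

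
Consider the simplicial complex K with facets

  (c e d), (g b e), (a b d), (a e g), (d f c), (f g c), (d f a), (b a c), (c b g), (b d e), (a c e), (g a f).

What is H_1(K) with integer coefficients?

H_1 = Z_2.

K has 7 vertices, 18 edges, 12 triangles.
rank ∂_1 = 6, rank ∂_2 = 12 ⇒ b_1 = 18 − 6 − 12 = 0; ∂_2 has invariant factor(s) [2] giving torsion. So H_1 = Z_2.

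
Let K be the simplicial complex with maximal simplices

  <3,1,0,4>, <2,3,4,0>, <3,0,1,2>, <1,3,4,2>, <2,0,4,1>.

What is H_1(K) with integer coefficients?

H_1 = 0.

Take the total order 0 < 1 < 2 < 3 < 4 on the vertex set. Then K (dimension 3) consists of the simplices:

  0-simplices (5): [0], [1], [2], [3], [4]
  1-simplices (10): [0,1], [0,2], [0,3], [0,4], [1,2], [1,3], [1,4], [2,3], [2,4], [3,4]
  2-simplices (10): [0,1,2], [0,1,3], [0,1,4], [0,2,3], [0,2,4], [0,3,4], [1,2,3], [1,2,4], [1,3,4], [2,3,4]
  3-simplices (5): [0,1,2,3], [0,1,2,4], [0,1,3,4], [0,2,3,4], [1,2,3,4]

so the chain groups are C_0 ≅ Z^5, C_1 ≅ Z^10, C_2 ≅ Z^10, C_3 ≅ Z^5.

The boundary map ∂_1: C_1 → C_0 maps an edge to its endpoints' difference, ∂[p,q] = q − p.
As a 5×10 matrix over Z this has rank 4, with invariant factors (1,1,1,1).

The boundary map ∂_2: C_2 → C_1 acts by ∂[p,q,r] = [q,r] − [p,r] + [p,q]. For instance
  ∂[0,1,2] = [1,2] − [0,2] + [0,1],
  ∂[0,2,3] = [2,3] − [0,3] + [0,2].
As a 10×10 matrix over Z this has rank 6, with invariant factors (1,1,1,1,1,1).

The boundary map ∂_3: C_3 → C_2 sends each 3-simplex σ to the alternating sum Σ_i (−1)^i (σ with its i-th vertex removed). For instance
  ∂[0,2,3,4] = [2,3,4] − [0,3,4] + [0,2,4] − [0,2,3],
  ∂[0,1,2,4] = [1,2,4] − [0,2,4] + [0,1,4] − [0,1,2].
The resulting 10×5 matrix has rank 4, and its Smith normal form has invariant factors (1,1,1,1).

Reading off H_k = ker ∂_k / im ∂_{k+1}:

  H_1: rank ker ∂_1 − rank ∂_2 = (10 − 4) − 6 = 0, and the invariant factors of ∂_2 are all 1, so H_1 = 0.

(K is a triangulation of the 3-sphere S^3.)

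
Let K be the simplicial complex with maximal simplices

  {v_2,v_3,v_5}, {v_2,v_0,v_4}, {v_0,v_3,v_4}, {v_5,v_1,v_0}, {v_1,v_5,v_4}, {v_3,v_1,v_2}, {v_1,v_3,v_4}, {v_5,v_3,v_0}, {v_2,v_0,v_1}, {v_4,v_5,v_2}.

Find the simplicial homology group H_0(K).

Order the vertices as v_0 < v_1 < v_2 < v_3 < v_4 < v_5. Listing each simplex with vertices in this order, K has dimension 2 with simplices:

  0-simplices (6): [v_0], [v_1], [v_2], [v_3], [v_4], [v_5]
  1-simplices (15): (15 of them)
  2-simplices (10): [v_0,v_1,v_2], [v_0,v_1,v_5], [v_0,v_2,v_4], [v_0,v_3,v_4], [v_0,v_3,v_5], [v_1,v_2,v_3], [v_1,v_3,v_4], [v_1,v_4,v_5], [v_2,v_3,v_5], [v_2,v_4,v_5]

so the chain groups are C_0 ≅ Z^6, C_1 ≅ Z^15, C_2 ≅ Z^10.

∂_1: C_1 → C_0 maps an edge to its endpoints' difference, ∂[p,q] = q − p. For instance
  ∂[v_0,v_5] = [v_5] − [v_0].
As a 6×15 matrix over Z this has rank 5, with invariant factors (1,1,1,1,1).

The boundary map ∂_2: C_2 → C_1 acts by ∂[p,q,r] = [q,r] − [p,r] + [p,q]. For instance
  ∂[v_2,v_3,v_5] = [v_3,v_5] − [v_2,v_5] + [v_2,v_3],
  ∂[v_0,v_1,v_2] = [v_1,v_2] − [v_0,v_2] + [v_0,v_1].
The resulting 15×10 matrix has rank 10, and its Smith normal form has invariant factors (1,1,1,1,1,1,1,1,1,2).

Now H_k = ker ∂_k / im ∂_{k+1}, so:

  H_0: rank C_0 − rank ∂_1 = 6 − 5 = 1, and the invariant factors of ∂_1 are all 1, so H_0 ≅ Z.

(K is a triangulation of the real projective plane RP^2.)

H_0 ≅ Z.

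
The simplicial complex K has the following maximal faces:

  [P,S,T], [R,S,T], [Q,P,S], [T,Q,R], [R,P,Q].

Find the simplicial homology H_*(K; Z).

H_0 = Z,  H_1 = Z,  H_2 = 0.

Take the total order P < Q < R < S < T on the vertex set. Then K (dimension 2) consists of the simplices:

  0-simplices (5): P, Q, R, S, T
  1-simplices (10): PQ, PR, PS, PT, QR, QS, QT, RS, RT, ST
  2-simplices (5): PQR, PQS, PST, QRT, RST

Hence C_0 ≅ Z^5, C_1 ≅ Z^10, C_2 ≅ Z^5.

Boundary ∂_1: C_1 → C_0 sends each edge [p,q] (with p < q) to q − p.
The 5×10 boundary matrix has rank 4 and Smith normal form diag(1,1,1,1).

The boundary map ∂_2: C_2 → C_1 sends each 2-simplex [p,q,r] to [q,r] − [p,r] + [p,q]. For instance
  ∂PQR = QR − PR + PQ,
  ∂PST = ST − PT + PS.
This gives a 10×5 integer matrix of rank 5; reducing to Smith normal form yields diagonal entries (1,1,1,1,1).

Computing H_k = (kernel of ∂_k) / (image of ∂_{k+1}):

  H_0: rank C_0 − rank ∂_1 = 5 − 4 = 1, and the invariant factors of ∂_1 are all 1, so H_0 ≅ Z.
  H_1: rank ker ∂_1 − rank ∂_2 = (10 − 4) − 5 = 1, and the invariant factors of ∂_2 are all 1, so H_1 ≅ Z.
  H_2: rank ker ∂_2 − rank ∂_3 = (5 − 5) − 0 = 0, and there is no ∂_3, so H_2 ≅ 0.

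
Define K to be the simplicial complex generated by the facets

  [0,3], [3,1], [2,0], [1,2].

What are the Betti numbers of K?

We work with the vertex ordering 0 < 1 < 2 < 3. The simplices of K, each written with vertices in increasing order, are:

  0-simplices (4): [0], [1], [2], [3]
  1-simplices (4): [0,2], [0,3], [1,2], [1,3]

so the chain groups are C_0 ≅ Z^4, C_1 ≅ Z^4.

Boundary ∂_1: C_1 → C_0 maps an edge to its endpoints' difference, ∂[p,q] = q − p. For instance
  ∂[0,3] = [3] − [0].
The resulting 4×4 matrix has rank 3, and its Smith normal form has invariant factors (1,1,1).

From H_k ≅ ker(∂_k) / im(∂_{k+1}) we obtain:

  H_0: rank C_0 − rank ∂_1 = 4 − 3 = 1, and the invariant factors of ∂_1 are all 1, so H_0 ≅ Z.
  H_1: rank ker ∂_1 − rank ∂_2 = (4 − 3) − 0 = 1, and there is no ∂_2, so H_1 ≅ Z.

Hence the Betti numbers are b_0 = 1, b_1 = 1.

b_0 = 1, b_1 = 1.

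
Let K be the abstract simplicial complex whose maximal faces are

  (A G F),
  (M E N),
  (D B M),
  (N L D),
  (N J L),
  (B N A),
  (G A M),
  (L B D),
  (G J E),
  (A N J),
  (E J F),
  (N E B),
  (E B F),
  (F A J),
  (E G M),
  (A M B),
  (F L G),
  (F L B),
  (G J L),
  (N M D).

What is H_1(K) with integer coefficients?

H_1 ≅ Z ⊕ Z/2Z.

K has 10 vertices, 30 edges, 20 triangles.
rank ∂_1 = 9, rank ∂_2 = 20 ⇒ b_1 = 30 − 9 − 20 = 1; ∂_2 has invariant factor(s) [2] giving torsion. So H_1 = Z ⊕ Z/2Z.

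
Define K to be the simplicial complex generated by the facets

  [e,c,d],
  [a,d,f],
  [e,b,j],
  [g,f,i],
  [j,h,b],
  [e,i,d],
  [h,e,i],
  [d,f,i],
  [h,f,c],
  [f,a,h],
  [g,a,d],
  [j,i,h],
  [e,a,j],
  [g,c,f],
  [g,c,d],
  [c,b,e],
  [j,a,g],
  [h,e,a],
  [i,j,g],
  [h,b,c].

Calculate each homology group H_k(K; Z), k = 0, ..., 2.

Order the vertices as a < b < c < d < e < f < g < h < i < j. Listing each simplex with vertices in this order, K has dimension 2 with simplices:

  0-simplices (10): a, b, c, d, e, f, g, h, i, j
  1-simplices (30): ad, ae, af, ag, ah, aj, bc, be, bh, bj, cd, ce, cf, cg, ch, de, df, dg, di, eh, ei, ej, fg, fh, fi, gi, gj, hi, hj, ij
  2-simplices (20): adf, adg, aeh, aej, afh, agj, bce, bch, bej, bhj, cde, cdg, cfg, cfh, dei, dfi, ehi, fgi, gij, hij

Hence C_0 ≅ Z^10, C_1 ≅ Z^30, C_2 ≅ Z^20.

Boundary ∂_1: C_1 → C_0 sends each edge [p,q] (with p < q) to q − p.
The 10×30 boundary matrix has rank 9 and Smith normal form diag(1,1,1,1,1,1,1,1,1).

Boundary ∂_2: C_2 → C_1 maps a triangle to the signed sum of its edges. For instance
  ∂ehi = hi − ei + eh,
  ∂gij = ij − gj + gi.
This gives a 30×20 integer matrix of rank 20; reducing to Smith normal form yields diagonal entries (1,1,1,1,1,1,1,1,1,1,1,1,1,1,1,1,1,1,1,2).

Reading off H_k = ker ∂_k / im ∂_{k+1}:

  H_0: rank C_0 − rank ∂_1 = 10 − 9 = 1, and the invariant factors of ∂_1 are all 1, so H_0 = Z.
  H_1: rank ker ∂_1 − rank ∂_2 = (30 − 9) − 20 = 1, and ∂_2 has invariant factor 2 > 1, so H_1 = Z × Z/2.
  H_2: rank ker ∂_2 − rank ∂_3 = (20 − 20) − 0 = 0, and there is no ∂_3, so H_2 = 0.

H_0 = Z,  H_1 = Z × Z/2,  H_2 = 0.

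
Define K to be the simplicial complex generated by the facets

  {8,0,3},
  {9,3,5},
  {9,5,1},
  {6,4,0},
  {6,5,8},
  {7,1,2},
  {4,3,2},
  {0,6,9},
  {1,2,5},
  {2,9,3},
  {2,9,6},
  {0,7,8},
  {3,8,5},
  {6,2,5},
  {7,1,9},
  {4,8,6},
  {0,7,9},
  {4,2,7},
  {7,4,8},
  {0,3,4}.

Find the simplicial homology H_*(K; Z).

H_0 ≅ Z,  H_1 ≅ Z ⊕ Z/2,  H_2 = 0.

We work with the vertex ordering 0 < 1 < 2 < 3 < 4 < 5 < 6 < 7 < 8 < 9. The simplices of K, each written with vertices in increasing order, are:

  0-simplices (10): [0], [1], [2], [3], [4], [5], [6], [7], [8], [9]
  1-simplices (30): (30 of them)
  2-simplices (20): (20 of them)

Hence C_0 ≅ Z^10, C_1 ≅ Z^30, C_2 ≅ Z^20.

Boundary ∂_1: C_1 → C_0 is given by ∂[p,q] = [q] − [p]. For instance
  ∂[0,7] = [7] − [0].
As a 10×30 matrix over Z this has rank 9, with invariant factors (1,1,1,1,1,1,1,1,1).

The boundary map ∂_2: C_2 → C_1 sends each 2-simplex [p,q,r] to [q,r] − [p,r] + [p,q]. For instance
  ∂[0,6,9] = [6,9] − [0,9] + [0,6],
  ∂[5,6,8] = [6,8] − [5,8] + [5,6].
This gives a 30×20 integer matrix of rank 20; reducing to Smith normal form yields diagonal entries (1,1,1,1,1,1,1,1,1,1,1,1,1,1,1,1,1,1,1,2).

Now H_k = ker ∂_k / im ∂_{k+1}, so:

  H_0: rank C_0 − rank ∂_1 = 10 − 9 = 1, and the invariant factors of ∂_1 are all 1, so H_0 ≅ Z.
  H_1: rank ker ∂_1 − rank ∂_2 = (30 − 9) − 20 = 1, and ∂_2 has invariant factor 2 > 1, so H_1 ≅ Z ⊕ Z/2.
  H_2: rank ker ∂_2 − rank ∂_3 = (20 − 20) − 0 = 0, and there is no ∂_3, so H_2 ≅ 0.

As a check, the Euler characteristic is 10 − 30 + 20 = 0, which agrees with 1 − 1 + 0 = 0.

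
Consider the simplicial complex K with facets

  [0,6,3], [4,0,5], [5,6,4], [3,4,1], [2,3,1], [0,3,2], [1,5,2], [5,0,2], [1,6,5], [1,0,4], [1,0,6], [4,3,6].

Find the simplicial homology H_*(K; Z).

H_0 = Z,  H_1 = Z/2,  H_2 = 0.

Fix the vertex order 0 < 1 < 2 < 3 < 4 < 5 < 6 and write every simplex with vertices in increasing order. Then dim K = 2 and the simplices of K are:

  0-simplices (7): [0], [1], [2], [3], [4], [5], [6]
  1-simplices (18): [0,1], [0,2], [0,3], [0,4], [0,5], [0,6], [1,2], [1,3], [1,4], [1,5], [1,6], [2,3], [2,5], [3,4], [3,6], [4,5], [4,6], [5,6]
  2-simplices (12): [0,1,4], [0,1,6], [0,2,3], [0,2,5], [0,3,6], [0,4,5], [1,2,3], [1,2,5], [1,3,4], [1,5,6], [3,4,6], [4,5,6]

Hence C_0 ≅ Z^7, C_1 ≅ Z^18, C_2 ≅ Z^12.

Boundary ∂_1: C_1 → C_0 maps an edge to its endpoints' difference, ∂[p,q] = q − p. For instance
  ∂[1,4] = [4] − [1].
The 7×18 boundary matrix has rank 6 and Smith normal form diag(1,1,1,1,1,1).

∂_2: C_2 → C_1 maps a triangle to the signed sum of its edges. For instance
  ∂[0,3,6] = [3,6] − [0,6] + [0,3],
  ∂[0,1,6] = [1,6] − [0,6] + [0,1].
This gives a 18×12 integer matrix of rank 12; reducing to Smith normal form yields diagonal entries (1,1,1,1,1,1,1,1,1,1,1,2).

Now H_k = ker ∂_k / im ∂_{k+1}, so:

  H_0: rank C_0 − rank ∂_1 = 7 − 6 = 1, and the invariant factors of ∂_1 are all 1, so H_0 = Z.
  H_1: rank ker ∂_1 − rank ∂_2 = (18 − 6) − 12 = 0, and ∂_2 has invariant factor 2 > 1, so H_1 = Z/2.
  H_2: rank ker ∂_2 − rank ∂_3 = (12 − 12) − 0 = 0, and there is no ∂_3, so H_2 = 0.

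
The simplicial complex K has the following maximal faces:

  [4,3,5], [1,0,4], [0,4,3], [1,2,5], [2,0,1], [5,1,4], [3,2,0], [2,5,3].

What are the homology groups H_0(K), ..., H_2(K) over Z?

H_0 = Z,  H_1 = 0,  H_2 = Z.

Fix the vertex order 0 < 1 < 2 < 3 < 4 < 5 and write every simplex with vertices in increasing order. Then dim K = 2 and the simplices of K are:

  0-simplices (6): [0], [1], [2], [3], [4], [5]
  1-simplices (12): [0,1], [0,2], [0,3], [0,4], [1,2], [1,4], [1,5], [2,3], [2,5], [3,4], [3,5], [4,5]
  2-simplices (8): [0,1,2], [0,1,4], [0,2,3], [0,3,4], [1,2,5], [1,4,5], [2,3,5], [3,4,5]

giving chain groups C_0 ≅ Z^6, C_1 ≅ Z^12, C_2 ≅ Z^8.

∂_1: C_1 → C_0 sends each edge [p,q] (with p < q) to q − p. For instance
  ∂[0,4] = [4] − [0].
The 6×12 boundary matrix has rank 5 and Smith normal form diag(1,1,1,1,1).

∂_2: C_2 → C_1 sends each 2-simplex [p,q,r] to [q,r] − [p,r] + [p,q]. For instance
  ∂[1,2,5] = [2,5] − [1,5] + [1,2],
  ∂[1,4,5] = [4,5] − [1,5] + [1,4].
The resulting 12×8 matrix has rank 7, and its Smith normal form has invariant factors (1,1,1,1,1,1,1).

Now H_k = ker ∂_k / im ∂_{k+1}, so:

  H_0: rank C_0 − rank ∂_1 = 6 − 5 = 1, and the invariant factors of ∂_1 are all 1, so H_0 ≅ Z.
  H_1: rank ker ∂_1 − rank ∂_2 = (12 − 5) − 7 = 0, and the invariant factors of ∂_2 are all 1, so H_1 ≅ 0.
  H_2: rank ker ∂_2 − rank ∂_3 = (8 − 7) − 0 = 1, and there is no ∂_3, so H_2 ≅ Z.

As a check, the Euler characteristic is 6 − 12 + 8 = 2, which agrees with 1 − 0 + 1 = 2.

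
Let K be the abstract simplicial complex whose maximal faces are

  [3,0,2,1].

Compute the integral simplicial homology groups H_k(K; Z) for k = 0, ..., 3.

H_0 ≅ Z,  H_1 = 0,  H_2 = 0,  H_3 = 0.

We work with the vertex ordering 0 < 1 < 2 < 3. The simplices of K, each written with vertices in increasing order, are:

  0-simplices (4): [0], [1], [2], [3]
  1-simplices (6): [0,1], [0,2], [0,3], [1,2], [1,3], [2,3]
  2-simplices (4): [0,1,2], [0,1,3], [0,2,3], [1,2,3]
  3-simplices (1): [0,1,2,3]

so the chain groups are C_0 ≅ Z^4, C_1 ≅ Z^6, C_2 ≅ Z^4, C_3 ≅ Z^1.

The boundary map ∂_1: C_1 → C_0 is given by ∂[p,q] = [q] − [p].
As a 4×6 matrix over Z this has rank 3, with invariant factors (1,1,1).

Boundary ∂_2: C_2 → C_1 sends each 2-simplex [p,q,r] to [q,r] − [p,r] + [p,q]. For instance
  ∂[0,1,3] = [1,3] − [0,3] + [0,1],
  ∂[0,1,2] = [1,2] − [0,2] + [0,1].
The resulting 6×4 matrix has rank 3, and its Smith normal form has invariant factors (1,1,1).

The boundary map ∂_3: C_3 → C_2 sends each 3-simplex σ to the alternating sum Σ_i (−1)^i (σ with its i-th vertex removed). For instance
  ∂[0,1,2,3] = [1,2,3] − [0,2,3] + [0,1,3] − [0,1,2].
As a 4×1 matrix over Z this has rank 1, with invariant factors (1).

Computing H_k = (kernel of ∂_k) / (image of ∂_{k+1}):

  H_0: rank C_0 − rank ∂_1 = 4 − 3 = 1, and the invariant factors of ∂_1 are all 1, so H_0 ≅ Z.
  H_1: rank ker ∂_1 − rank ∂_2 = (6 − 3) − 3 = 0, and the invariant factors of ∂_2 are all 1, so H_1 ≅ 0.
  H_2: rank ker ∂_2 − rank ∂_3 = (4 − 3) − 1 = 0, and the invariant factors of ∂_3 are all 1, so H_2 ≅ 0.
  H_3: rank ker ∂_3 − rank ∂_4 = (1 − 1) − 0 = 0, and there is no ∂_4, so H_3 ≅ 0.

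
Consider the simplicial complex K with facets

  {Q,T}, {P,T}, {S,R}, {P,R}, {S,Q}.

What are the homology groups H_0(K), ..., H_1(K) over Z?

Take the total order P < Q < R < S < T on the vertex set. Then K (dimension 1) consists of the simplices:

  0-simplices (5): P, Q, R, S, T
  1-simplices (5): PR, PT, QS, QT, RS

giving chain groups C_0 ≅ Z^5, C_1 ≅ Z^5.

The boundary map ∂_1: C_1 → C_0 maps an edge to its endpoints' difference, ∂[p,q] = q − p.
This gives a 5×5 integer matrix of rank 4; reducing to Smith normal form yields diagonal entries (1,1,1,1).

Computing H_k = (kernel of ∂_k) / (image of ∂_{k+1}):

  H_0: rank C_0 − rank ∂_1 = 5 − 4 = 1, and the invariant factors of ∂_1 are all 1, so H_0 ≅ Z.
  H_1: rank ker ∂_1 − rank ∂_2 = (5 − 4) − 0 = 1, and there is no ∂_2, so H_1 ≅ Z.

(K is a triangulation of the circle S^1.)

H_0 = Z,  H_1 = Z.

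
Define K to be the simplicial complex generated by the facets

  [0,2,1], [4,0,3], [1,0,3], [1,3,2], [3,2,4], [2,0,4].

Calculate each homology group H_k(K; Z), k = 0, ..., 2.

H_0 ≅ Z,  H_1 = 0,  H_2 ≅ Z.

Order the vertices as 0 < 1 < 2 < 3 < 4. Listing each simplex with vertices in this order, K has dimension 2 with simplices:

  0-simplices (5): [0], [1], [2], [3], [4]
  1-simplices (9): [0,1], [0,2], [0,3], [0,4], [1,2], [1,3], [2,3], [2,4], [3,4]
  2-simplices (6): [0,1,2], [0,1,3], [0,2,4], [0,3,4], [1,2,3], [2,3,4]

giving chain groups C_0 ≅ Z^5, C_1 ≅ Z^9, C_2 ≅ Z^6.

Boundary ∂_1: C_1 → C_0 maps an edge to its endpoints' difference, ∂[p,q] = q − p.
This gives a 5×9 integer matrix of rank 4; reducing to Smith normal form yields diagonal entries (1,1,1,1).

∂_2: C_2 → C_1 acts by ∂[p,q,r] = [q,r] − [p,r] + [p,q]. For instance
  ∂[2,3,4] = [3,4] − [2,4] + [2,3],
  ∂[1,2,3] = [2,3] − [1,3] + [1,2].
As a 9×6 matrix over Z this has rank 5, with invariant factors (1,1,1,1,1).

Now H_k = ker ∂_k / im ∂_{k+1}, so:

  H_0: rank C_0 − rank ∂_1 = 5 − 4 = 1, and the invariant factors of ∂_1 are all 1, so H_0 = Z.
  H_1: rank ker ∂_1 − rank ∂_2 = (9 − 4) − 5 = 0, and the invariant factors of ∂_2 are all 1, so H_1 = 0.
  H_2: rank ker ∂_2 − rank ∂_3 = (6 − 5) − 0 = 1, and there is no ∂_3, so H_2 = Z.

As a check, the Euler characteristic is 5 − 9 + 6 = 2, which agrees with 1 − 0 + 1 = 2.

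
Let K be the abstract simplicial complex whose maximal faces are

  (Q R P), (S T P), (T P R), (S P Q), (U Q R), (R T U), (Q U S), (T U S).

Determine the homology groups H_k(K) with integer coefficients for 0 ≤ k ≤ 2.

K has 6 vertices, 12 edges, 8 triangles.
rank ∂_0 = 0, rank ∂_1 = 5 ⇒ b_0 = 6 − 0 − 5 = 1; all invariant factors of ∂_1 are 1 so no torsion. So H_0 ≅ Z.
rank ∂_1 = 5, rank ∂_2 = 7 ⇒ b_1 = 12 − 5 − 7 = 0; all invariant factors of ∂_2 are 1 so no torsion. So H_1 ≅ 0.
rank ∂_2 = 7, rank ∂_3 = 0 ⇒ b_2 = 8 − 7 − 0 = 1. So H_2 ≅ Z.

H_0 = Z,  H_1 = 0,  H_2 = Z.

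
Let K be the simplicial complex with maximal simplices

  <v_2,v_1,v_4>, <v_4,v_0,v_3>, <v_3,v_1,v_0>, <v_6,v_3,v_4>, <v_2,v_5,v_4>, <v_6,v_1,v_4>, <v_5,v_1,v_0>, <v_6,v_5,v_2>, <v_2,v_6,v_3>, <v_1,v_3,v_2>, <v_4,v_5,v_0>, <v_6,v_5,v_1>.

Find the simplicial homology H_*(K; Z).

H_0 ≅ Z,  H_1 ≅ Z/2,  H_2 = 0.

Order the vertices as v_0 < v_1 < v_2 < v_3 < v_4 < v_5 < v_6. Listing each simplex with vertices in this order, K has dimension 2 with simplices:

  0-simplices (7): [v_0], [v_1], [v_2], [v_3], [v_4], [v_5], [v_6]
  1-simplices (18): (18 of them)
  2-simplices (12): (12 of them)

giving chain groups C_0 ≅ Z^7, C_1 ≅ Z^18, C_2 ≅ Z^12.

∂_1: C_1 → C_0 is given by ∂[p,q] = [q] − [p]. For instance
  ∂[v_4,v_5] = [v_5] − [v_4].
The 7×18 boundary matrix has rank 6 and Smith normal form diag(1,1,1,1,1,1).

∂_2: C_2 → C_1 maps a triangle to the signed sum of its edges. For instance
  ∂[v_1,v_4,v_6] = [v_4,v_6] − [v_1,v_6] + [v_1,v_4],
  ∂[v_2,v_3,v_6] = [v_3,v_6] − [v_2,v_6] + [v_2,v_3].
The 18×12 boundary matrix has rank 12 and Smith normal form diag(1,1,1,1,1,1,1,1,1,1,1,2).

Reading off H_k = ker ∂_k / im ∂_{k+1}:

  H_0: rank C_0 − rank ∂_1 = 7 − 6 = 1, and the invariant factors of ∂_1 are all 1, so H_0 ≅ Z.
  H_1: rank ker ∂_1 − rank ∂_2 = (18 − 6) − 12 = 0, and ∂_2 has invariant factor 2 > 1, so H_1 ≅ Z/2.
  H_2: rank ker ∂_2 − rank ∂_3 = (12 − 12) − 0 = 0, and there is no ∂_3, so H_2 ≅ 0.

(K is a triangulation of the real projective plane RP^2.)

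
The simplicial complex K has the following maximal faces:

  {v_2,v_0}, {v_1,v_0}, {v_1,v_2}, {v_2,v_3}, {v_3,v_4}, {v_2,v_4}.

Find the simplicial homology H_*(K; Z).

Take the total order v_0 < v_1 < v_2 < v_3 < v_4 on the vertex set. Then K (dimension 1) consists of the simplices:

  0-simplices (5): [v_0], [v_1], [v_2], [v_3], [v_4]
  1-simplices (6): [v_0,v_1], [v_0,v_2], [v_1,v_2], [v_2,v_3], [v_2,v_4], [v_3,v_4]

giving chain groups C_0 ≅ Z^5, C_1 ≅ Z^6.

∂_1: C_1 → C_0 sends each edge [p,q] (with p < q) to q − p.
The resulting 5×6 matrix has rank 4, and its Smith normal form has invariant factors (1,1,1,1).

Reading off H_k = ker ∂_k / im ∂_{k+1}:

  H_0: rank C_0 − rank ∂_1 = 5 − 4 = 1, and the invariant factors of ∂_1 are all 1, so H_0 ≅ Z.
  H_1: rank ker ∂_1 − rank ∂_2 = (6 − 4) − 0 = 2, and there is no ∂_2, so H_1 ≅ Z^2.

As a check, the Euler characteristic is 5 − 6 = -1, which agrees with 1 − 2 = -1.
(K is a triangulation of a wedge of 2 circles.)

H_0 = Z,  H_1 = Z^2.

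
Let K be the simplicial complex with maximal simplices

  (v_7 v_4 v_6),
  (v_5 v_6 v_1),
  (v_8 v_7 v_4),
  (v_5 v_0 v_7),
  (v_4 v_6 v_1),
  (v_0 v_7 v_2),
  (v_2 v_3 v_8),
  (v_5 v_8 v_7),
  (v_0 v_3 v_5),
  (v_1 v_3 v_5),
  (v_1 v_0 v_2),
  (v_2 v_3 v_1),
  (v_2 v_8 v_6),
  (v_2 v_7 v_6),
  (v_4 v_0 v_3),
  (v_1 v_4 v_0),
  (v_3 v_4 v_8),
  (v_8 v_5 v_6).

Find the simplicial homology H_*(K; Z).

H_0 ≅ Z,  H_1 ≅ Z ⊕ Z_2,  H_2 = 0.

Fix the vertex order v_0 < v_1 < v_2 < v_3 < v_4 < v_5 < v_6 < v_7 < v_8 and write every simplex with vertices in increasing order. Then dim K = 2 and the simplices of K are:

  0-simplices (9): [v_0], [v_1], [v_2], [v_3], [v_4], [v_5], [v_6], [v_7], [v_8]
  1-simplices (27): (27 of them)
  2-simplices (18): (18 of them)

Hence C_0 ≅ Z^9, C_1 ≅ Z^27, C_2 ≅ Z^18.

∂_1: C_1 → C_0 maps an edge to its endpoints' difference, ∂[p,q] = q − p.
The resulting 9×27 matrix has rank 8, and its Smith normal form has invariant factors (1,1,1,1,1,1,1,1).

Boundary ∂_2: C_2 → C_1 acts by ∂[p,q,r] = [q,r] − [p,r] + [p,q]. For instance
  ∂[v_2,v_6,v_7] = [v_6,v_7] − [v_2,v_7] + [v_2,v_6],
  ∂[v_0,v_3,v_5] = [v_3,v_5] − [v_0,v_5] + [v_0,v_3].
As a 27×18 matrix over Z this has rank 18, with invariant factors (1,1,1,1,1,1,1,1,1,1,1,1,1,1,1,1,1,2).

From H_k ≅ ker(∂_k) / im(∂_{k+1}) we obtain:

  H_0: rank C_0 − rank ∂_1 = 9 − 8 = 1, and the invariant factors of ∂_1 are all 1, so H_0 ≅ Z.
  H_1: rank ker ∂_1 − rank ∂_2 = (27 − 8) − 18 = 1, and ∂_2 has invariant factor 2 > 1, so H_1 ≅ Z ⊕ Z_2.
  H_2: rank ker ∂_2 − rank ∂_3 = (18 − 18) − 0 = 0, and there is no ∂_3, so H_2 ≅ 0.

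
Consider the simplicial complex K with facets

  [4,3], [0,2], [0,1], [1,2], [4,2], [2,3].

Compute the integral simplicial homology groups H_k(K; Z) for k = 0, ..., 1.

H_0 ≅ Z,  H_1 ≅ Z^2.

Take the total order 0 < 1 < 2 < 3 < 4 on the vertex set. Then K (dimension 1) consists of the simplices:

  0-simplices (5): [0], [1], [2], [3], [4]
  1-simplices (6): [0,1], [0,2], [1,2], [2,3], [2,4], [3,4]

Hence C_0 ≅ Z^5, C_1 ≅ Z^6.

Boundary ∂_1: C_1 → C_0 is given by ∂[p,q] = [q] − [p]. For instance
  ∂[3,4] = [4] − [3].
The 5×6 boundary matrix has rank 4 and Smith normal form diag(1,1,1,1).

Now H_k = ker ∂_k / im ∂_{k+1}, so:

  H_0: rank C_0 − rank ∂_1 = 5 − 4 = 1, and the invariant factors of ∂_1 are all 1, so H_0 ≅ Z.
  H_1: rank ker ∂_1 − rank ∂_2 = (6 − 4) − 0 = 2, and there is no ∂_2, so H_1 ≅ Z^2.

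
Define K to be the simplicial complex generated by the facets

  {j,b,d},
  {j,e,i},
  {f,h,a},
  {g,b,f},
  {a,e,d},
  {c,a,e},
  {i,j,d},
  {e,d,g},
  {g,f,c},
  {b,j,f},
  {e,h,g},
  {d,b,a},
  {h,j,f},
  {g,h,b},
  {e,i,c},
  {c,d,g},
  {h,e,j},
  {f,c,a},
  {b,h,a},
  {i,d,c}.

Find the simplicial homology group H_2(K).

H_2 = 0.

Take the total order a < b < c < d < e < f < g < h < i < j on the vertex set. Then K (dimension 2) consists of the simplices:

  0-simplices (10): a, b, c, d, e, f, g, h, i, j
  1-simplices (30): ab, ac, ad, ae, af, ah, bd, bf, bg, bh, bj, cd, ce, cf, cg, ci, de, dg, di, dj, eg, eh, ei, ej, fg, fh, fj, gh, hj, ij
  2-simplices (20): abd, abh, ace, acf, ade, afh, bdj, bfg, bfj, bgh, cdg, cdi, cei, cfg, deg, dij, egh, ehj, eij, fhj

giving chain groups C_0 ≅ Z^10, C_1 ≅ Z^30, C_2 ≅ Z^20.

∂_1: C_1 → C_0 maps an edge to its endpoints' difference, ∂[p,q] = q − p. For instance
  ∂af = f − a.
This gives a 10×30 integer matrix of rank 9; reducing to Smith normal form yields diagonal entries (1,1,1,1,1,1,1,1,1).

∂_2: C_2 → C_1 sends each 2-simplex [p,q,r] to [q,r] − [p,r] + [p,q]. For instance
  ∂cfg = fg − cg + cf,
  ∂eij = ij − ej + ei.
The 30×20 boundary matrix has rank 20 and Smith normal form diag(1,1,1,1,1,1,1,1,1,1,1,1,1,1,1,1,1,1,1,2).

Reading off H_k = ker ∂_k / im ∂_{k+1}:

  H_2: rank ker ∂_2 − rank ∂_3 = (20 − 20) − 0 = 0, and there is no ∂_3, so H_2 ≅ 0.

(K is a triangulation of the Klein bottle.)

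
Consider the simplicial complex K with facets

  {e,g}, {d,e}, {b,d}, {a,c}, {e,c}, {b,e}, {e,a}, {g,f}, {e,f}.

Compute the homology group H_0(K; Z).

H_0 = Z.

We work with the vertex ordering a < b < c < d < e < f < g. The simplices of K, each written with vertices in increasing order, are:

  0-simplices (7): a, b, c, d, e, f, g
  1-simplices (9): ac, ae, bd, be, ce, de, ef, eg, fg

so the chain groups are C_0 ≅ Z^7, C_1 ≅ Z^9.

Boundary ∂_1: C_1 → C_0 maps an edge to its endpoints' difference, ∂[p,q] = q − p. For instance
  ∂ac = c − a.
As a 7×9 matrix over Z this has rank 6, with invariant factors (1,1,1,1,1,1).

Now H_k = ker ∂_k / im ∂_{k+1}, so:

  H_0: rank C_0 − rank ∂_1 = 7 − 6 = 1, and the invariant factors of ∂_1 are all 1, so H_0 = Z.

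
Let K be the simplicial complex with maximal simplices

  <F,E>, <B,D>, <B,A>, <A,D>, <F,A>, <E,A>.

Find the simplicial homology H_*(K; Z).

H_0 ≅ Z,  H_1 ≅ Z^2.

Take the total order A < B < D < E < F on the vertex set. Then K (dimension 1) consists of the simplices:

  0-simplices (5): A, B, D, E, F
  1-simplices (6): AB, AD, AE, AF, BD, EF

so the chain groups are C_0 ≅ Z^5, C_1 ≅ Z^6.

Boundary ∂_1: C_1 → C_0 sends each edge [p,q] (with p < q) to q − p. For instance
  ∂BD = D − B.
The 5×6 boundary matrix has rank 4 and Smith normal form diag(1,1,1,1).

From H_k ≅ ker(∂_k) / im(∂_{k+1}) we obtain:

  H_0: rank C_0 − rank ∂_1 = 5 − 4 = 1, and the invariant factors of ∂_1 are all 1, so H_0 ≅ Z.
  H_1: rank ker ∂_1 − rank ∂_2 = (6 − 4) − 0 = 2, and there is no ∂_2, so H_1 ≅ Z^2.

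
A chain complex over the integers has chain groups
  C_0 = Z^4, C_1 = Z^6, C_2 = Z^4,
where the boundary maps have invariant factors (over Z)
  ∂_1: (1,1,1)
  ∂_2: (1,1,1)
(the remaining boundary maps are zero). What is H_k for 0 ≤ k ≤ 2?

H_0 = Z,  H_1 = 0,  H_2 = Z.

H_0: b_0 = 4 − 0 − 3 = 1; torsion from ∂_1 factors > 1: none. So H_0 = Z.
H_1: b_1 = 6 − 3 − 3 = 0; torsion from ∂_2 factors > 1: none. So H_1 = 0.
H_2: b_2 = 4 − 3 − 0 = 1; torsion from ∂_3 factors > 1: none. So H_2 = Z.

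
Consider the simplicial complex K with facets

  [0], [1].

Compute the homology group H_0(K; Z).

H_0 ≅ Z^2.

Take the total order 0 < 1 on the vertex set. Then K (dimension 0) consists of the simplices:

  0-simplices (2): [0], [1]

Hence C_0 ≅ Z^2.

Now H_k = ker ∂_k / im ∂_{k+1}, so:

  H_0: rank C_0 − rank ∂_1 = 2 − 0 = 2, and there is no ∂_1, so H_0 ≅ Z^2.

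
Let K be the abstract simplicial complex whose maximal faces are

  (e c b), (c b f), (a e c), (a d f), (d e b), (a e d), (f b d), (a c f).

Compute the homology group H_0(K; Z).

We work with the vertex ordering a < b < c < d < e < f. The simplices of K, each written with vertices in increasing order, are:

  0-simplices (6): a, b, c, d, e, f
  1-simplices (12): ac, ad, ae, af, bc, bd, be, bf, ce, cf, de, df
  2-simplices (8): ace, acf, ade, adf, bce, bcf, bde, bdf

Hence C_0 ≅ Z^6, C_1 ≅ Z^12, C_2 ≅ Z^8.

Boundary ∂_1: C_1 → C_0 is given by ∂[p,q] = [q] − [p]. For instance
  ∂ae = e − a.
The resulting 6×12 matrix has rank 5, and its Smith normal form has invariant factors (1,1,1,1,1).

The boundary map ∂_2: C_2 → C_1 acts by ∂[p,q,r] = [q,r] − [p,r] + [p,q]. For instance
  ∂bce = ce − be + bc,
  ∂bde = de − be + bd.
The resulting 12×8 matrix has rank 7, and its Smith normal form has invariant factors (1,1,1,1,1,1,1).

Now H_k = ker ∂_k / im ∂_{k+1}, so:

  H_0: rank C_0 − rank ∂_1 = 6 − 5 = 1, and the invariant factors of ∂_1 are all 1, so H_0 = Z.

H_0 = Z.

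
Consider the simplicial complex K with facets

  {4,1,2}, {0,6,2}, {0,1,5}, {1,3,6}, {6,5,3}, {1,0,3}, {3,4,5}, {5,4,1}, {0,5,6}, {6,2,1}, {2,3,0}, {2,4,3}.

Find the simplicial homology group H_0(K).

Fix the vertex order 0 < 1 < 2 < 3 < 4 < 5 < 6 and write every simplex with vertices in increasing order. Then dim K = 2 and the simplices of K are:

  0-simplices (7): [0], [1], [2], [3], [4], [5], [6]
  1-simplices (18): [0,1], [0,2], [0,3], [0,5], [0,6], [1,2], [1,3], [1,4], [1,5], [1,6], [2,3], [2,4], [2,6], [3,4], [3,5], [3,6], [4,5], [5,6]
  2-simplices (12): [0,1,3], [0,1,5], [0,2,3], [0,2,6], [0,5,6], [1,2,4], [1,2,6], [1,3,6], [1,4,5], [2,3,4], [3,4,5], [3,5,6]

Hence C_0 ≅ Z^7, C_1 ≅ Z^18, C_2 ≅ Z^12.

The boundary map ∂_1: C_1 → C_0 sends each edge [p,q] (with p < q) to q − p.
As a 7×18 matrix over Z this has rank 6, with invariant factors (1,1,1,1,1,1).

The boundary map ∂_2: C_2 → C_1 sends each 2-simplex [p,q,r] to [q,r] − [p,r] + [p,q]. For instance
  ∂[1,3,6] = [3,6] − [1,6] + [1,3],
  ∂[1,2,6] = [2,6] − [1,6] + [1,2].
This gives a 18×12 integer matrix of rank 12; reducing to Smith normal form yields diagonal entries (1,1,1,1,1,1,1,1,1,1,1,2).

Now H_k = ker ∂_k / im ∂_{k+1}, so:

  H_0: rank C_0 − rank ∂_1 = 7 − 6 = 1, and the invariant factors of ∂_1 are all 1, so H_0 = Z.

(K is a triangulation of the real projective plane RP^2.)

H_0 = Z.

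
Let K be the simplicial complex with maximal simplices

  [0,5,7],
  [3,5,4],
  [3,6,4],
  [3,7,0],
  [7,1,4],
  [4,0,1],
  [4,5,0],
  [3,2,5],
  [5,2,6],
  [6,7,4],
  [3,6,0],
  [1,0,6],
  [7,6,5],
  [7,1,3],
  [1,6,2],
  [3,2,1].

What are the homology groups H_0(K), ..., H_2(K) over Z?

We work with the vertex ordering 0 < 1 < 2 < 3 < 4 < 5 < 6 < 7. The simplices of K, each written with vertices in increasing order, are:

  0-simplices (8): [0], [1], [2], [3], [4], [5], [6], [7]
  1-simplices (24): (24 of them)
  2-simplices (16): [0,1,4], [0,1,6], [0,3,6], [0,3,7], [0,4,5], [0,5,7], [1,2,3], [1,2,6], [1,3,7], [1,4,7], [2,3,5], [2,5,6], [3,4,5], [3,4,6], [4,6,7], [5,6,7]

Hence C_0 ≅ Z^8, C_1 ≅ Z^24, C_2 ≅ Z^16.

The boundary map ∂_1: C_1 → C_0 is given by ∂[p,q] = [q] − [p]. For instance
  ∂[0,4] = [4] − [0].
As a 8×24 matrix over Z this has rank 7, with invariant factors (1,1,1,1,1,1,1).

Boundary ∂_2: C_2 → C_1 maps a triangle to the signed sum of its edges. For instance
  ∂[0,5,7] = [5,7] − [0,7] + [0,5],
  ∂[0,1,6] = [1,6] − [0,6] + [0,1].
As a 24×16 matrix over Z this has rank 15, with invariant factors (1,1,1,1,1,1,1,1,1,1,1,1,1,1,1).

From H_k ≅ ker(∂_k) / im(∂_{k+1}) we obtain:

  H_0: rank C_0 − rank ∂_1 = 8 − 7 = 1, and the invariant factors of ∂_1 are all 1, so H_0 ≅ Z.
  H_1: rank ker ∂_1 − rank ∂_2 = (24 − 7) − 15 = 2, and the invariant factors of ∂_2 are all 1, so H_1 ≅ Z^2.
  H_2: rank ker ∂_2 − rank ∂_3 = (16 − 15) − 0 = 1, and there is no ∂_3, so H_2 ≅ Z.

H_0 ≅ Z,  H_1 ≅ Z^2,  H_2 ≅ Z.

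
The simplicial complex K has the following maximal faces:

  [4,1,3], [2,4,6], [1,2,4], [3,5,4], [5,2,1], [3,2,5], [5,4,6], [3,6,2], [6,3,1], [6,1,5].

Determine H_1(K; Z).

H_1 = Z_2.

K has 6 vertices, 15 edges, 10 triangles.
rank ∂_1 = 5, rank ∂_2 = 10 ⇒ b_1 = 15 − 5 − 10 = 0; ∂_2 has invariant factor(s) [2] giving torsion. So H_1 ≅ Z_2.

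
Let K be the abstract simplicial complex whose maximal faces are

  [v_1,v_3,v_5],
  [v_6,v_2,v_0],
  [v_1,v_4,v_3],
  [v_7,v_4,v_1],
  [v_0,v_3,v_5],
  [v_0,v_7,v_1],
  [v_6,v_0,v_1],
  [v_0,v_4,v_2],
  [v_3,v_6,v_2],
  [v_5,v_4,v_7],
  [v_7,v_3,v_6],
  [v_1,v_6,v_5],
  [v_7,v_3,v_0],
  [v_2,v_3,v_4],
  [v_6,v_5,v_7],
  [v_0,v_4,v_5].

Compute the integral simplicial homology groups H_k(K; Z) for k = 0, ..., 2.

Take the total order v_0 < v_1 < v_2 < v_3 < v_4 < v_5 < v_6 < v_7 on the vertex set. Then K (dimension 2) consists of the simplices:

  0-simplices (8): [v_0], [v_1], [v_2], [v_3], [v_4], [v_5], [v_6], [v_7]
  1-simplices (24): (24 of them)
  2-simplices (16): (16 of them)

giving chain groups C_0 ≅ Z^8, C_1 ≅ Z^24, C_2 ≅ Z^16.

The boundary map ∂_1: C_1 → C_0 is given by ∂[p,q] = [q] − [p].
As a 8×24 matrix over Z this has rank 7, with invariant factors (1,1,1,1,1,1,1).

∂_2: C_2 → C_1 acts by ∂[p,q,r] = [q,r] − [p,r] + [p,q]. For instance
  ∂[v_5,v_6,v_7] = [v_6,v_7] − [v_5,v_7] + [v_5,v_6],
  ∂[v_0,v_3,v_7] = [v_3,v_7] − [v_0,v_7] + [v_0,v_3].
The 24×16 boundary matrix has rank 15 and Smith normal form diag(1,1,1,1,1,1,1,1,1,1,1,1,1,1,1).

Computing H_k = (kernel of ∂_k) / (image of ∂_{k+1}):

  H_0: rank C_0 − rank ∂_1 = 8 − 7 = 1, and the invariant factors of ∂_1 are all 1, so H_0 ≅ Z.
  H_1: rank ker ∂_1 − rank ∂_2 = (24 − 7) − 15 = 2, and the invariant factors of ∂_2 are all 1, so H_1 ≅ Z^2.
  H_2: rank ker ∂_2 − rank ∂_3 = (16 − 15) − 0 = 1, and there is no ∂_3, so H_2 ≅ Z.

As a check, the Euler characteristic is 8 − 24 + 16 = 0, which agrees with 1 − 2 + 1 = 0.

H_0 = Z,  H_1 = Z^2,  H_2 = Z.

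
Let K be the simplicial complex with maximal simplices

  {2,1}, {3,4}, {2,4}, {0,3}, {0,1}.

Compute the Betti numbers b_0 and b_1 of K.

We work with the vertex ordering 0 < 1 < 2 < 3 < 4. The simplices of K, each written with vertices in increasing order, are:

  0-simplices (5): [0], [1], [2], [3], [4]
  1-simplices (5): [0,1], [0,3], [1,2], [2,4], [3,4]

Hence C_0 ≅ Z^5, C_1 ≅ Z^5.

∂_1: C_1 → C_0 is given by ∂[p,q] = [q] − [p]. For instance
  ∂[3,4] = [4] − [3].
As a 5×5 matrix over Z this has rank 4, with invariant factors (1,1,1,1).

Reading off H_k = ker ∂_k / im ∂_{k+1}:

  H_0: rank C_0 − rank ∂_1 = 5 − 4 = 1, and the invariant factors of ∂_1 are all 1, so H_0 ≅ Z.
  H_1: rank ker ∂_1 − rank ∂_2 = (5 − 4) − 0 = 1, and there is no ∂_2, so H_1 ≅ Z.

Hence the Betti numbers are b_0 = 1, b_1 = 1.

b_0 = 1, b_1 = 1.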